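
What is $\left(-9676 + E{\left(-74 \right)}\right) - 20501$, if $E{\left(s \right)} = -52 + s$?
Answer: $-30303$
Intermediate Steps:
$\left(-9676 + E{\left(-74 \right)}\right) - 20501 = \left(-9676 - 126\right) - 20501 = -9802 - 20501 = -30303$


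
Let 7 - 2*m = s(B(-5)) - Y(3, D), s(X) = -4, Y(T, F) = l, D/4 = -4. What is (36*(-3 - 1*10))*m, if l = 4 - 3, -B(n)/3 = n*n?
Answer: -2808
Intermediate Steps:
D = -16 (D = 4*(-4) = -16)
B(n) = -3*n² (B(n) = -3*n*n = -3*n²)
l = 1
Y(T, F) = 1
m = 6 (m = 7/2 - (-4 - 1*1)/2 = 7/2 - (-4 - 1)/2 = 7/2 - ½*(-5) = 7/2 + 5/2 = 6)
(36*(-3 - 1*10))*m = (36*(-3 - 1*10))*6 = (36*(-3 - 10))*6 = (36*(-13))*6 = -468*6 = -2808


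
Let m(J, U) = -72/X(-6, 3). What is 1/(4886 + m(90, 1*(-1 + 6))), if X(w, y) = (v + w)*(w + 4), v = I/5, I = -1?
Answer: 31/151286 ≈ 0.00020491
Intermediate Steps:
v = -⅕ (v = -1/5 = -1*⅕ = -⅕ ≈ -0.20000)
X(w, y) = (4 + w)*(-⅕ + w) (X(w, y) = (-⅕ + w)*(w + 4) = (-⅕ + w)*(4 + w) = (4 + w)*(-⅕ + w))
m(J, U) = -180/31 (m(J, U) = -72/(-⅘ + (-6)² + (19/5)*(-6)) = -72/(-⅘ + 36 - 114/5) = -72/62/5 = -72*5/62 = -180/31)
1/(4886 + m(90, 1*(-1 + 6))) = 1/(4886 - 180/31) = 1/(151286/31) = 31/151286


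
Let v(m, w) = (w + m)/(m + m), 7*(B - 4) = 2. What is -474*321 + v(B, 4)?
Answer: -4564591/30 ≈ -1.5215e+5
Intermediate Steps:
B = 30/7 (B = 4 + (⅐)*2 = 4 + 2/7 = 30/7 ≈ 4.2857)
v(m, w) = (m + w)/(2*m) (v(m, w) = (m + w)/((2*m)) = (m + w)*(1/(2*m)) = (m + w)/(2*m))
-474*321 + v(B, 4) = -474*321 + (30/7 + 4)/(2*(30/7)) = -152154 + (½)*(7/30)*(58/7) = -152154 + 29/30 = -4564591/30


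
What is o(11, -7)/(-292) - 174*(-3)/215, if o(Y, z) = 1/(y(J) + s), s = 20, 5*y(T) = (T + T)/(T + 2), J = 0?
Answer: 609653/251120 ≈ 2.4277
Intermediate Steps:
y(T) = 2*T/(5*(2 + T)) (y(T) = ((T + T)/(T + 2))/5 = ((2*T)/(2 + T))/5 = (2*T/(2 + T))/5 = 2*T/(5*(2 + T)))
o(Y, z) = 1/20 (o(Y, z) = 1/((⅖)*0/(2 + 0) + 20) = 1/((⅖)*0/2 + 20) = 1/((⅖)*0*(½) + 20) = 1/(0 + 20) = 1/20)
o(11, -7)/(-292) - 174*(-3)/215 = (1/20)/(-292) - 174*(-3)/215 = (1/20)*(-1/292) + 522*(1/215) = -1/5840 + 522/215 = 609653/251120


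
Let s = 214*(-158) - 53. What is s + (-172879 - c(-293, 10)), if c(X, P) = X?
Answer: -206451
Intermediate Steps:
s = -33865 (s = -33812 - 53 = -33865)
s + (-172879 - c(-293, 10)) = -33865 + (-172879 - 1*(-293)) = -33865 + (-172879 + 293) = -33865 - 172586 = -206451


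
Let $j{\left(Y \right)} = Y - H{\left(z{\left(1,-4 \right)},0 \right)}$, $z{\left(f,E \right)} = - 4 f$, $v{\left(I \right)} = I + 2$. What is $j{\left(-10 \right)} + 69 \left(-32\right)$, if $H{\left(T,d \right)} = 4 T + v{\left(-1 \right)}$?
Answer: $-2203$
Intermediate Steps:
$v{\left(I \right)} = 2 + I$
$H{\left(T,d \right)} = 1 + 4 T$ ($H{\left(T,d \right)} = 4 T + \left(2 - 1\right) = 4 T + 1 = 1 + 4 T$)
$j{\left(Y \right)} = 15 + Y$ ($j{\left(Y \right)} = Y - \left(1 + 4 \left(\left(-4\right) 1\right)\right) = Y - \left(1 + 4 \left(-4\right)\right) = Y - \left(1 - 16\right) = Y - -15 = Y + 15 = 15 + Y$)
$j{\left(-10 \right)} + 69 \left(-32\right) = \left(15 - 10\right) + 69 \left(-32\right) = 5 - 2208 = -2203$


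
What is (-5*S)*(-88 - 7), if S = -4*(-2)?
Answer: 3800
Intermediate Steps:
S = 8
(-5*S)*(-88 - 7) = (-5*8)*(-88 - 7) = -40*(-95) = 3800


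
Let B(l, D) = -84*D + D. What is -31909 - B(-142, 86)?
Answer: -24771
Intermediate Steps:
B(l, D) = -83*D
-31909 - B(-142, 86) = -31909 - (-83)*86 = -31909 - 1*(-7138) = -31909 + 7138 = -24771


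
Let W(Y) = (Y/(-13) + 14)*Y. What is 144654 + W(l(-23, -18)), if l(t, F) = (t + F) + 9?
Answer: 1873654/13 ≈ 1.4413e+5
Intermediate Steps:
l(t, F) = 9 + F + t (l(t, F) = (F + t) + 9 = 9 + F + t)
W(Y) = Y*(14 - Y/13) (W(Y) = (Y*(-1/13) + 14)*Y = (-Y/13 + 14)*Y = (14 - Y/13)*Y = Y*(14 - Y/13))
144654 + W(l(-23, -18)) = 144654 + (9 - 18 - 23)*(182 - (9 - 18 - 23))/13 = 144654 + (1/13)*(-32)*(182 - 1*(-32)) = 144654 + (1/13)*(-32)*(182 + 32) = 144654 + (1/13)*(-32)*214 = 144654 - 6848/13 = 1873654/13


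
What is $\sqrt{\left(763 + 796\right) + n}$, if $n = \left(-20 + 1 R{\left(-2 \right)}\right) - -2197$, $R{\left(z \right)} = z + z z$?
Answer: $\sqrt{3738} \approx 61.139$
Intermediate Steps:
$R{\left(z \right)} = z + z^{2}$
$n = 2179$ ($n = \left(-20 + 1 \left(- 2 \left(1 - 2\right)\right)\right) - -2197 = \left(-20 + 1 \left(\left(-2\right) \left(-1\right)\right)\right) + 2197 = \left(-20 + 1 \cdot 2\right) + 2197 = \left(-20 + 2\right) + 2197 = -18 + 2197 = 2179$)
$\sqrt{\left(763 + 796\right) + n} = \sqrt{\left(763 + 796\right) + 2179} = \sqrt{1559 + 2179} = \sqrt{3738}$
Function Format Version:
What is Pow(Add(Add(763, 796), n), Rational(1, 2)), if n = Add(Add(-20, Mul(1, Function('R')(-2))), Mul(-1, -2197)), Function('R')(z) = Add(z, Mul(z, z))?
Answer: Pow(3738, Rational(1, 2)) ≈ 61.139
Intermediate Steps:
Function('R')(z) = Add(z, Pow(z, 2))
n = 2179 (n = Add(Add(-20, Mul(1, Mul(-2, Add(1, -2)))), Mul(-1, -2197)) = Add(Add(-20, Mul(1, Mul(-2, -1))), 2197) = Add(Add(-20, Mul(1, 2)), 2197) = Add(Add(-20, 2), 2197) = Add(-18, 2197) = 2179)
Pow(Add(Add(763, 796), n), Rational(1, 2)) = Pow(Add(Add(763, 796), 2179), Rational(1, 2)) = Pow(Add(1559, 2179), Rational(1, 2)) = Pow(3738, Rational(1, 2))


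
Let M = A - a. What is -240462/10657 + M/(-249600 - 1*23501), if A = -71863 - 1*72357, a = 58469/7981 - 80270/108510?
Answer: -5554068996352317158/252049204127000667 ≈ -22.036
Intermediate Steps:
a = 570383632/86601831 (a = 58469*(1/7981) - 80270*1/108510 = 58469/7981 - 8027/10851 = 570383632/86601831 ≈ 6.5863)
A = -144220 (A = -71863 - 72357 = -144220)
M = -12490286450452/86601831 (M = -144220 - 1*570383632/86601831 = -144220 - 570383632/86601831 = -12490286450452/86601831 ≈ -1.4423e+5)
-240462/10657 + M/(-249600 - 1*23501) = -240462/10657 - 12490286450452/(86601831*(-249600 - 1*23501)) = -240462*1/10657 - 12490286450452/(86601831*(-249600 - 23501)) = -240462/10657 - 12490286450452/86601831/(-273101) = -240462/10657 - 12490286450452/86601831*(-1/273101) = -240462/10657 + 12490286450452/23651046647931 = -5554068996352317158/252049204127000667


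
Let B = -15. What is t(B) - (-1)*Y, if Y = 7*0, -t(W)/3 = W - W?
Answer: 0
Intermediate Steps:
t(W) = 0 (t(W) = -3*(W - W) = -3*0 = 0)
Y = 0
t(B) - (-1)*Y = 0 - (-1)*0 = 0 - 1*0 = 0 + 0 = 0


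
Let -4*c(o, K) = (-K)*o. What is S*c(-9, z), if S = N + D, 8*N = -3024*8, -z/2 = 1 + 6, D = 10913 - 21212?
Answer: -839349/2 ≈ -4.1967e+5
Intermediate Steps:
D = -10299
z = -14 (z = -2*(1 + 6) = -2*7 = -14)
N = -3024 (N = (-3024*8)/8 = (⅛)*(-24192) = -3024)
c(o, K) = K*o/4 (c(o, K) = -(-K)*o/4 = -(-1)*K*o/4 = K*o/4)
S = -13323 (S = -3024 - 10299 = -13323)
S*c(-9, z) = -13323*(-14)*(-9)/4 = -13323*63/2 = -839349/2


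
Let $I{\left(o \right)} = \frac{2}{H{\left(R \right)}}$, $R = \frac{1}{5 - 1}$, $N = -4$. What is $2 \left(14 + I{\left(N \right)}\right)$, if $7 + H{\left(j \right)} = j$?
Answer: $\frac{740}{27} \approx 27.407$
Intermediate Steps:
$R = \frac{1}{4} \approx 0.25$
$H{\left(j \right)} = -7 + j$
$I{\left(o \right)} = - \frac{8}{27}$ ($I{\left(o \right)} = \frac{2}{-7 + \frac{1}{4}} = \frac{2}{- \frac{27}{4}} = 2 \left(- \frac{4}{27}\right) = - \frac{8}{27}$)
$2 \left(14 + I{\left(N \right)}\right) = 2 \left(14 - \frac{8}{27}\right) = 2 \cdot \frac{370}{27} = \frac{740}{27}$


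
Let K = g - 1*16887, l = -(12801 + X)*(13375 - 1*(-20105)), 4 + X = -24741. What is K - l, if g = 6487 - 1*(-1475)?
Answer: -399894045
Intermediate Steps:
X = -24745 (X = -4 - 24741 = -24745)
g = 7962 (g = 6487 + 1475 = 7962)
l = 399885120 (l = -(12801 - 24745)*(13375 - 1*(-20105)) = -(-11944)*(13375 + 20105) = -(-11944)*33480 = -1*(-399885120) = 399885120)
K = -8925 (K = 7962 - 1*16887 = 7962 - 16887 = -8925)
K - l = -8925 - 1*399885120 = -8925 - 399885120 = -399894045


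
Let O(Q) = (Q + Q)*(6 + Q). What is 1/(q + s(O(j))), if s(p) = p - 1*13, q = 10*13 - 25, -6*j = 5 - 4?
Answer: 18/1621 ≈ 0.011104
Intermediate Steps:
j = -⅙ (j = -(5 - 4)/6 = -⅙*1 = -⅙ ≈ -0.16667)
O(Q) = 2*Q*(6 + Q) (O(Q) = (2*Q)*(6 + Q) = 2*Q*(6 + Q))
q = 105 (q = 130 - 25 = 105)
s(p) = -13 + p (s(p) = p - 13 = -13 + p)
1/(q + s(O(j))) = 1/(105 + (-13 + 2*(-⅙)*(6 - ⅙))) = 1/(105 + (-13 + 2*(-⅙)*(35/6))) = 1/(105 + (-13 - 35/18)) = 1/(105 - 269/18) = 1/(1621/18) = 18/1621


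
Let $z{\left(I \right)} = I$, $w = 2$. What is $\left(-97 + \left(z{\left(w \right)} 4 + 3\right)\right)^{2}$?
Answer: $7396$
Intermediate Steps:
$\left(-97 + \left(z{\left(w \right)} 4 + 3\right)\right)^{2} = \left(-97 + \left(2 \cdot 4 + 3\right)\right)^{2} = \left(-97 + \left(8 + 3\right)\right)^{2} = \left(-97 + 11\right)^{2} = \left(-86\right)^{2} = 7396$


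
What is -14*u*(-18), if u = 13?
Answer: 3276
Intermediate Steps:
-14*u*(-18) = -14*13*(-18) = -182*(-18) = 3276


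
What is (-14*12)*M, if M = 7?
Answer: -1176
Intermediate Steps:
(-14*12)*M = -14*12*7 = -168*7 = -1176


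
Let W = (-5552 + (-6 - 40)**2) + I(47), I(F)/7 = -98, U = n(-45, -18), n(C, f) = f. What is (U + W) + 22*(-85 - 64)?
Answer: -7418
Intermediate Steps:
U = -18
I(F) = -686 (I(F) = 7*(-98) = -686)
W = -4122 (W = (-5552 + (-6 - 40)**2) - 686 = (-5552 + (-46)**2) - 686 = (-5552 + 2116) - 686 = -3436 - 686 = -4122)
(U + W) + 22*(-85 - 64) = (-18 - 4122) + 22*(-85 - 64) = -4140 + 22*(-149) = -4140 - 3278 = -7418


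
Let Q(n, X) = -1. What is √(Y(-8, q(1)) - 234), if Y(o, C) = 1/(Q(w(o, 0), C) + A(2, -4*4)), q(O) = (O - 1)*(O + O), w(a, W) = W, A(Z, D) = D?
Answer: I*√67643/17 ≈ 15.299*I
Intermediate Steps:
q(O) = 2*O*(-1 + O) (q(O) = (-1 + O)*(2*O) = 2*O*(-1 + O))
Y(o, C) = -1/17 (Y(o, C) = 1/(-1 - 4*4) = 1/(-1 - 16) = 1/(-17) = -1/17)
√(Y(-8, q(1)) - 234) = √(-1/17 - 234) = √(-3979/17) = I*√67643/17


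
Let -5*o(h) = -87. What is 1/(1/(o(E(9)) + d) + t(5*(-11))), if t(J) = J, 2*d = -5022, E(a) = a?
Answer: -12468/685745 ≈ -0.018182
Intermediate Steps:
o(h) = 87/5 (o(h) = -⅕*(-87) = 87/5)
d = -2511 (d = (½)*(-5022) = -2511)
1/(1/(o(E(9)) + d) + t(5*(-11))) = 1/(1/(87/5 - 2511) + 5*(-11)) = 1/(1/(-12468/5) - 55) = 1/(-5/12468 - 55) = 1/(-685745/12468) = -12468/685745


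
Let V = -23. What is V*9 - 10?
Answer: -217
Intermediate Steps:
V*9 - 10 = -23*9 - 10 = -207 - 10 = -217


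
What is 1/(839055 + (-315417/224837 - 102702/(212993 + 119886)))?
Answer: 74843515723/62797697998056648 ≈ 1.1918e-6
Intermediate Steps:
1/(839055 + (-315417/224837 - 102702/(212993 + 119886))) = 1/(839055 + (-315417*1/224837 - 102702/332879)) = 1/(839055 + (-315417/224837 - 102702*1/332879)) = 1/(839055 + (-315417/224837 - 102702/332879)) = 1/(839055 - 128086905117/74843515723) = 1/(62797697998056648/74843515723) = 74843515723/62797697998056648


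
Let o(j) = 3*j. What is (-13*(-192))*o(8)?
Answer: 59904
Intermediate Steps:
(-13*(-192))*o(8) = (-13*(-192))*(3*8) = 2496*24 = 59904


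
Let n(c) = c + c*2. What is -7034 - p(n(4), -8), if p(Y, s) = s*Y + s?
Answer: -6930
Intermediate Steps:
n(c) = 3*c (n(c) = c + 2*c = 3*c)
p(Y, s) = s + Y*s (p(Y, s) = Y*s + s = s + Y*s)
-7034 - p(n(4), -8) = -7034 - (-8)*(1 + 3*4) = -7034 - (-8)*(1 + 12) = -7034 - (-8)*13 = -7034 - 1*(-104) = -7034 + 104 = -6930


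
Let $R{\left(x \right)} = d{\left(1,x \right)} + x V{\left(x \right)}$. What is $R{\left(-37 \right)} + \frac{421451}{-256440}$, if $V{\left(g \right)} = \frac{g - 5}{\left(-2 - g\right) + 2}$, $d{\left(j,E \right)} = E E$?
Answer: $\frac{361415389}{256440} \approx 1409.4$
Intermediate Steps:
$d{\left(j,E \right)} = E^{2}$
$V{\left(g \right)} = - \frac{-5 + g}{g}$ ($V{\left(g \right)} = \frac{-5 + g}{\left(-1\right) g} = \left(-5 + g\right) \left(- \frac{1}{g}\right) = - \frac{-5 + g}{g}$)
$R{\left(x \right)} = 5 + x^{2} - x$ ($R{\left(x \right)} = x^{2} + x \frac{5 - x}{x} = x^{2} - \left(-5 + x\right) = 5 + x^{2} - x$)
$R{\left(-37 \right)} + \frac{421451}{-256440} = \left(5 + \left(-37\right)^{2} - -37\right) + \frac{421451}{-256440} = \left(5 + 1369 + 37\right) + 421451 \left(- \frac{1}{256440}\right) = 1411 - \frac{421451}{256440} = \frac{361415389}{256440}$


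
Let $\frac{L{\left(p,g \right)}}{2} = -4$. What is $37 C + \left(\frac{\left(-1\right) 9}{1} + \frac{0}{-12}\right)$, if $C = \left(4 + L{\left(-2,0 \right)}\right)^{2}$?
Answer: $583$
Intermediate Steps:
$L{\left(p,g \right)} = -8$ ($L{\left(p,g \right)} = 2 \left(-4\right) = -8$)
$C = 16$ ($C = \left(4 - 8\right)^{2} = \left(-4\right)^{2} = 16$)
$37 C + \left(\frac{\left(-1\right) 9}{1} + \frac{0}{-12}\right) = 37 \cdot 16 + \left(\frac{\left(-1\right) 9}{1} + \frac{0}{-12}\right) = 592 + \left(\left(-9\right) 1 + 0 \left(- \frac{1}{12}\right)\right) = 592 + \left(-9 + 0\right) = 592 - 9 = 583$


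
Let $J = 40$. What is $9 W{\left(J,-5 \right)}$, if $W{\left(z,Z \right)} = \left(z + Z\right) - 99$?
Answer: $-576$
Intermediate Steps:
$W{\left(z,Z \right)} = -99 + Z + z$ ($W{\left(z,Z \right)} = \left(Z + z\right) - 99 = -99 + Z + z$)
$9 W{\left(J,-5 \right)} = 9 \left(-99 - 5 + 40\right) = 9 \left(-64\right) = -576$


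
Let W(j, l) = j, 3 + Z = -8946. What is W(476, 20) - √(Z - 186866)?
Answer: 476 - I*√195815 ≈ 476.0 - 442.51*I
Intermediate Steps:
Z = -8949 (Z = -3 - 8946 = -8949)
W(476, 20) - √(Z - 186866) = 476 - √(-8949 - 186866) = 476 - √(-195815) = 476 - I*√195815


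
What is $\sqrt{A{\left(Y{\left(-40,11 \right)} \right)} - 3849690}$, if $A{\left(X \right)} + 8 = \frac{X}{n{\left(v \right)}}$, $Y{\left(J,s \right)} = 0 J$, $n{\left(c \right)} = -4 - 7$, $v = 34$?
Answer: $i \sqrt{3849698} \approx 1962.1 i$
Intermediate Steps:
$n{\left(c \right)} = -11$ ($n{\left(c \right)} = -4 - 7 = -11$)
$Y{\left(J,s \right)} = 0$
$A{\left(X \right)} = -8 - \frac{X}{11}$ ($A{\left(X \right)} = -8 + \frac{X}{-11} = -8 + X \left(- \frac{1}{11}\right) = -8 - \frac{X}{11}$)
$\sqrt{A{\left(Y{\left(-40,11 \right)} \right)} - 3849690} = \sqrt{\left(-8 - 0\right) - 3849690} = \sqrt{\left(-8 + 0\right) - 3849690} = \sqrt{-8 - 3849690} = \sqrt{-3849698} = i \sqrt{3849698}$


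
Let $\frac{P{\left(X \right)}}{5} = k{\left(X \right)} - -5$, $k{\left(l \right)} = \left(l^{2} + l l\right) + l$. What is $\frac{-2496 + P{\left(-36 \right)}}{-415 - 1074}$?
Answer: $- \frac{10309}{1489} \approx -6.9234$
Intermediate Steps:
$k{\left(l \right)} = l + 2 l^{2}$ ($k{\left(l \right)} = \left(l^{2} + l^{2}\right) + l = 2 l^{2} + l = l + 2 l^{2}$)
$P{\left(X \right)} = 25 + 5 X \left(1 + 2 X\right)$ ($P{\left(X \right)} = 5 \left(X \left(1 + 2 X\right) - -5\right) = 5 \left(X \left(1 + 2 X\right) + 5\right) = 5 \left(5 + X \left(1 + 2 X\right)\right) = 25 + 5 X \left(1 + 2 X\right)$)
$\frac{-2496 + P{\left(-36 \right)}}{-415 - 1074} = \frac{-2496 + \left(25 + 5 \left(-36\right) \left(1 + 2 \left(-36\right)\right)\right)}{-415 - 1074} = \frac{-2496 + \left(25 + 5 \left(-36\right) \left(1 - 72\right)\right)}{-1489} = \left(-2496 + \left(25 + 5 \left(-36\right) \left(-71\right)\right)\right) \left(- \frac{1}{1489}\right) = \left(-2496 + \left(25 + 12780\right)\right) \left(- \frac{1}{1489}\right) = \left(-2496 + 12805\right) \left(- \frac{1}{1489}\right) = 10309 \left(- \frac{1}{1489}\right) = - \frac{10309}{1489}$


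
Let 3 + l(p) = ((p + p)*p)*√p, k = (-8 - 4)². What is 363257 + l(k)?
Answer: 860918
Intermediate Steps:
k = 144 (k = (-12)² = 144)
l(p) = -3 + 2*p^(5/2) (l(p) = -3 + ((p + p)*p)*√p = -3 + ((2*p)*p)*√p = -3 + (2*p²)*√p = -3 + 2*p^(5/2))
363257 + l(k) = 363257 + (-3 + 2*144^(5/2)) = 363257 + (-3 + 2*248832) = 363257 + (-3 + 497664) = 363257 + 497661 = 860918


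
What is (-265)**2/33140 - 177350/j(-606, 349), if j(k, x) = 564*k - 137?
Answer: 5977756245/2266252388 ≈ 2.6377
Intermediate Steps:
j(k, x) = -137 + 564*k
(-265)**2/33140 - 177350/j(-606, 349) = (-265)**2/33140 - 177350/(-137 + 564*(-606)) = 70225*(1/33140) - 177350/(-137 - 341784) = 14045/6628 - 177350/(-341921) = 14045/6628 - 177350*(-1/341921) = 14045/6628 + 177350/341921 = 5977756245/2266252388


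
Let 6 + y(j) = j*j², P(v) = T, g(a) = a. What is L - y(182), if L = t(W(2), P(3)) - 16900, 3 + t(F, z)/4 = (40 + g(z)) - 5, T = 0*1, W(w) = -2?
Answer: -6045334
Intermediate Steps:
T = 0
P(v) = 0
y(j) = -6 + j³ (y(j) = -6 + j*j² = -6 + j³)
t(F, z) = 128 + 4*z (t(F, z) = -12 + 4*((40 + z) - 5) = -12 + 4*(35 + z) = -12 + (140 + 4*z) = 128 + 4*z)
L = -16772 (L = (128 + 4*0) - 16900 = (128 + 0) - 16900 = 128 - 16900 = -16772)
L - y(182) = -16772 - (-6 + 182³) = -16772 - (-6 + 6028568) = -16772 - 1*6028562 = -16772 - 6028562 = -6045334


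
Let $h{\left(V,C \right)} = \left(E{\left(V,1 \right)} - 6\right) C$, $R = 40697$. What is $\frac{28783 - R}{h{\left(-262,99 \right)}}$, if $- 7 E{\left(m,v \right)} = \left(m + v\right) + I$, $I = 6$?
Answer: $- \frac{83398}{21087} \approx -3.9549$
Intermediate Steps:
$E{\left(m,v \right)} = - \frac{6}{7} - \frac{m}{7} - \frac{v}{7}$ ($E{\left(m,v \right)} = - \frac{\left(m + v\right) + 6}{7} = - \frac{6 + m + v}{7} = - \frac{6}{7} - \frac{m}{7} - \frac{v}{7}$)
$h{\left(V,C \right)} = C \left(-7 - \frac{V}{7}\right)$ ($h{\left(V,C \right)} = \left(\left(- \frac{6}{7} - \frac{V}{7} - \frac{1}{7}\right) - 6\right) C = \left(\left(-1 - \frac{V}{7}\right) - 6\right) C = \left(-7 - \frac{V}{7}\right) C = C \left(-7 - \frac{V}{7}\right)$)
$\frac{28783 - R}{h{\left(-262,99 \right)}} = \frac{28783 - 40697}{\left(- \frac{1}{7}\right) 99 \left(49 - 262\right)} = \frac{28783 - 40697}{\left(- \frac{1}{7}\right) 99 \left(-213\right)} = - \frac{11914}{\frac{21087}{7}} = \left(-11914\right) \frac{7}{21087} = - \frac{83398}{21087}$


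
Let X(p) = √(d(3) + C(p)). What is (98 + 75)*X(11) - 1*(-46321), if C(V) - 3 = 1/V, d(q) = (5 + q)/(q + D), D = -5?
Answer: 46321 + 173*I*√110/11 ≈ 46321.0 + 164.95*I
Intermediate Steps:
d(q) = (5 + q)/(-5 + q) (d(q) = (5 + q)/(q - 5) = (5 + q)/(-5 + q))
C(V) = 3 + 1/V
X(p) = √(-1 + 1/p) (X(p) = √((5 + 3)/(-5 + 3) + (3 + 1/p)) = √(8/(-2) + (3 + 1/p)) = √(-½*8 + (3 + 1/p)) = √(-4 + (3 + 1/p)) = √(-1 + 1/p))
(98 + 75)*X(11) - 1*(-46321) = (98 + 75)*√((1 - 1*11)/11) - 1*(-46321) = 173*√((1 - 11)/11) + 46321 = 173*√((1/11)*(-10)) + 46321 = 173*√(-10/11) + 46321 = 173*(I*√110/11) + 46321 = 173*I*√110/11 + 46321 = 46321 + 173*I*√110/11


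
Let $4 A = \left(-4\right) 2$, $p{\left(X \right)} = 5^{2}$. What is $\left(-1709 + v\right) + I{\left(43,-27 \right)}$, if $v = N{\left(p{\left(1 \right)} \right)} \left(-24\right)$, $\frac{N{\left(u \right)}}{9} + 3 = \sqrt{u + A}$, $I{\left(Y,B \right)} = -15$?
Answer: $-1076 - 216 \sqrt{23} \approx -2111.9$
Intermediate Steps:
$p{\left(X \right)} = 25$
$A = -2$ ($A = \frac{\left(-4\right) 2}{4} = \frac{1}{4} \left(-8\right) = -2$)
$N{\left(u \right)} = -27 + 9 \sqrt{-2 + u}$ ($N{\left(u \right)} = -27 + 9 \sqrt{u - 2} = -27 + 9 \sqrt{-2 + u}$)
$v = 648 - 216 \sqrt{23}$ ($v = \left(-27 + 9 \sqrt{-2 + 25}\right) \left(-24\right) = \left(-27 + 9 \sqrt{23}\right) \left(-24\right) = 648 - 216 \sqrt{23} \approx -387.9$)
$\left(-1709 + v\right) + I{\left(43,-27 \right)} = \left(-1709 + \left(648 - 216 \sqrt{23}\right)\right) - 15 = \left(-1061 - 216 \sqrt{23}\right) - 15 = -1076 - 216 \sqrt{23}$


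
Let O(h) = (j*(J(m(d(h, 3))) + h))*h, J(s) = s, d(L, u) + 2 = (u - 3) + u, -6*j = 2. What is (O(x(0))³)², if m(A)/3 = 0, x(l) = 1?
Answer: 1/729 ≈ 0.0013717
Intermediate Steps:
j = -⅓ (j = -⅙*2 = -⅓ ≈ -0.33333)
d(L, u) = -5 + 2*u (d(L, u) = -2 + ((u - 3) + u) = -2 + ((-3 + u) + u) = -2 + (-3 + 2*u) = -5 + 2*u)
m(A) = 0 (m(A) = 3*0 = 0)
O(h) = -h²/3 (O(h) = (-(0 + h)/3)*h = (-h/3)*h = -h²/3)
(O(x(0))³)² = ((-⅓*1²)³)² = ((-⅓*1)³)² = ((-⅓)³)² = (-1/27)² = 1/729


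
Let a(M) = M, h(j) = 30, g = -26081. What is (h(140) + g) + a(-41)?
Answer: -26092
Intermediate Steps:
(h(140) + g) + a(-41) = (30 - 26081) - 41 = -26051 - 41 = -26092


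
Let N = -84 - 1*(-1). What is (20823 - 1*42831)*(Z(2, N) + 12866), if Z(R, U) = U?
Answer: -281328264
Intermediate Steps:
N = -83 (N = -84 + 1 = -83)
(20823 - 1*42831)*(Z(2, N) + 12866) = (20823 - 1*42831)*(-83 + 12866) = (20823 - 42831)*12783 = -22008*12783 = -281328264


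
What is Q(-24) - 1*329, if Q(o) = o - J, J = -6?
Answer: -347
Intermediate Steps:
Q(o) = 6 + o (Q(o) = o - 1*(-6) = o + 6 = 6 + o)
Q(-24) - 1*329 = (6 - 24) - 1*329 = -18 - 329 = -347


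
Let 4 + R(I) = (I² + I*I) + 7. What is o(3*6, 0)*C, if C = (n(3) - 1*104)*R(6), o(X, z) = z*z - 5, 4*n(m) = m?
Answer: 154875/4 ≈ 38719.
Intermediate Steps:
n(m) = m/4
R(I) = 3 + 2*I² (R(I) = -4 + ((I² + I*I) + 7) = -4 + ((I² + I²) + 7) = -4 + (2*I² + 7) = -4 + (7 + 2*I²) = 3 + 2*I²)
o(X, z) = -5 + z² (o(X, z) = z² - 5 = -5 + z²)
C = -30975/4 (C = ((¼)*3 - 1*104)*(3 + 2*6²) = (¾ - 104)*(3 + 2*36) = -413*(3 + 72)/4 = -413/4*75 = -30975/4 ≈ -7743.8)
o(3*6, 0)*C = (-5 + 0²)*(-30975/4) = (-5 + 0)*(-30975/4) = -5*(-30975/4) = 154875/4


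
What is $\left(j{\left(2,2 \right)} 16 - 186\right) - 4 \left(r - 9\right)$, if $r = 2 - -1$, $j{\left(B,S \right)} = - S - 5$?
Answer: $-274$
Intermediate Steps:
$j{\left(B,S \right)} = -5 - S$
$r = 3$ ($r = 2 + 1 = 3$)
$\left(j{\left(2,2 \right)} 16 - 186\right) - 4 \left(r - 9\right) = \left(\left(-5 - 2\right) 16 - 186\right) - 4 \left(3 - 9\right) = \left(\left(-5 - 2\right) 16 - 186\right) - -24 = \left(\left(-7\right) 16 - 186\right) + 24 = \left(-112 - 186\right) + 24 = -298 + 24 = -274$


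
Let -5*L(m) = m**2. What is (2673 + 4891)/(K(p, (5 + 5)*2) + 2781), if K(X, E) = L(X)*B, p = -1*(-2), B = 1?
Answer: 37820/13901 ≈ 2.7207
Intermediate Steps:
L(m) = -m**2/5
p = 2
K(X, E) = -X**2/5 (K(X, E) = -X**2/5*1 = -X**2/5)
(2673 + 4891)/(K(p, (5 + 5)*2) + 2781) = (2673 + 4891)/(-1/5*2**2 + 2781) = 7564/(-1/5*4 + 2781) = 7564/(-4/5 + 2781) = 7564/(13901/5) = 7564*(5/13901) = 37820/13901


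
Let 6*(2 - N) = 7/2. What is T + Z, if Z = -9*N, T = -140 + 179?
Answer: 105/4 ≈ 26.250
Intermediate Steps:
N = 17/12 (N = 2 - 7/(6*2) = 2 - ⅙*7/2 = 2 - 7/12 = 17/12 ≈ 1.4167)
T = 39
Z = -51/4 (Z = -9*17/12 = -51/4 ≈ -12.750)
T + Z = 39 - 51/4 = 105/4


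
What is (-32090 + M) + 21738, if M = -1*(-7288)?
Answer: -3064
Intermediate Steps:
M = 7288
(-32090 + M) + 21738 = (-32090 + 7288) + 21738 = -24802 + 21738 = -3064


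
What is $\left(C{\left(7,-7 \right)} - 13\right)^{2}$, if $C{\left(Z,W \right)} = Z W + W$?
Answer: $4761$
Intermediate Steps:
$C{\left(Z,W \right)} = W + W Z$ ($C{\left(Z,W \right)} = W Z + W = W + W Z$)
$\left(C{\left(7,-7 \right)} - 13\right)^{2} = \left(- 7 \left(1 + 7\right) - 13\right)^{2} = \left(\left(-7\right) 8 - 13\right)^{2} = \left(-56 - 13\right)^{2} = \left(-69\right)^{2} = 4761$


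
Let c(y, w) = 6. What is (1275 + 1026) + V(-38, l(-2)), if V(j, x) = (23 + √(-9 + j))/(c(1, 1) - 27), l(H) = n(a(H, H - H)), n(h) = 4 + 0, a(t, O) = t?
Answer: 48298/21 - I*√47/21 ≈ 2299.9 - 0.32646*I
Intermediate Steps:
n(h) = 4
l(H) = 4
V(j, x) = -23/21 - √(-9 + j)/21 (V(j, x) = (23 + √(-9 + j))/(6 - 27) = (23 + √(-9 + j))/(-21) = (23 + √(-9 + j))*(-1/21) = -23/21 - √(-9 + j)/21)
(1275 + 1026) + V(-38, l(-2)) = (1275 + 1026) + (-23/21 - √(-9 - 38)/21) = 2301 + (-23/21 - I*√47/21) = 48298/21 - I*√47/21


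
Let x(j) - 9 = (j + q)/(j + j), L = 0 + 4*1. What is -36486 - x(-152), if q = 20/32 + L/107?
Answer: -9497004425/260224 ≈ -36496.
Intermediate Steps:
L = 4 (L = 0 + 4 = 4)
q = 567/856 (q = 20/32 + 4/107 = 20*(1/32) + 4*(1/107) = 5/8 + 4/107 = 567/856 ≈ 0.66238)
x(j) = 9 + (567/856 + j)/(2*j) (x(j) = 9 + (j + 567/856)/(j + j) = 9 + (567/856 + j)/((2*j)) = 9 + (567/856 + j)*(1/(2*j)) = 9 + (567/856 + j)/(2*j))
-36486 - x(-152) = -36486 - (567 + 16264*(-152))/(1712*(-152)) = -36486 - (-1)*(567 - 2472128)/(1712*152) = -36486 - (-1)*(-2471561)/(1712*152) = -36486 - 1*2471561/260224 = -36486 - 2471561/260224 = -9497004425/260224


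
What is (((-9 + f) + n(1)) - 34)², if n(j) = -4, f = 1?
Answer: 2116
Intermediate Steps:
(((-9 + f) + n(1)) - 34)² = (((-9 + 1) - 4) - 34)² = ((-8 - 4) - 34)² = (-12 - 34)² = (-46)² = 2116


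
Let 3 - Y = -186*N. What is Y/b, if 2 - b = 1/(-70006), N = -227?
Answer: -328398146/15557 ≈ -21109.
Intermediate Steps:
b = 140013/70006 (b = 2 - 1/(-70006) = 2 - 1*(-1/70006) = 2 + 1/70006 = 140013/70006 ≈ 2.0000)
Y = -42219 (Y = 3 - (-186)*(-227) = 3 - 1*42222 = 3 - 42222 = -42219)
Y/b = -42219/140013/70006 = -42219*70006/140013 = -328398146/15557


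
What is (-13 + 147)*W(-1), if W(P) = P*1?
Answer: -134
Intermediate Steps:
W(P) = P
(-13 + 147)*W(-1) = (-13 + 147)*(-1) = 134*(-1) = -134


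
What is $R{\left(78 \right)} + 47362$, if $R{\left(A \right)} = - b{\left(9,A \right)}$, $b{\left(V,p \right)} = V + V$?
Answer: $47344$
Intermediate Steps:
$b{\left(V,p \right)} = 2 V$
$R{\left(A \right)} = -18$ ($R{\left(A \right)} = - 2 \cdot 9 = \left(-1\right) 18 = -18$)
$R{\left(78 \right)} + 47362 = -18 + 47362 = 47344$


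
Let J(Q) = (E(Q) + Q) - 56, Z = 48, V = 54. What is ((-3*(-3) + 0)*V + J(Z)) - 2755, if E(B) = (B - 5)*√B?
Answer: -2277 + 172*√3 ≈ -1979.1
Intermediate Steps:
E(B) = √B*(-5 + B) (E(B) = (-5 + B)*√B = √B*(-5 + B))
J(Q) = -56 + Q + √Q*(-5 + Q) (J(Q) = (√Q*(-5 + Q) + Q) - 56 = (Q + √Q*(-5 + Q)) - 56 = -56 + Q + √Q*(-5 + Q))
((-3*(-3) + 0)*V + J(Z)) - 2755 = ((-3*(-3) + 0)*54 + (-56 + 48 + √48*(-5 + 48))) - 2755 = ((9 + 0)*54 + (-56 + 48 + (4*√3)*43)) - 2755 = (9*54 + (-56 + 48 + 172*√3)) - 2755 = (486 + (-8 + 172*√3)) - 2755 = (478 + 172*√3) - 2755 = -2277 + 172*√3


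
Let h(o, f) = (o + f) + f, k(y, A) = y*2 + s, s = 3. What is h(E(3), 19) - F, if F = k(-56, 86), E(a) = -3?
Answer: 144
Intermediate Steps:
k(y, A) = 3 + 2*y (k(y, A) = y*2 + 3 = 2*y + 3 = 3 + 2*y)
h(o, f) = o + 2*f (h(o, f) = (f + o) + f = o + 2*f)
F = -109 (F = 3 + 2*(-56) = 3 - 112 = -109)
h(E(3), 19) - F = (-3 + 2*19) - 1*(-109) = (-3 + 38) + 109 = 35 + 109 = 144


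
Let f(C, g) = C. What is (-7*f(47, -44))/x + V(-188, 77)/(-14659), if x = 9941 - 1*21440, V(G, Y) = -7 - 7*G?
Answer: -10229380/168563841 ≈ -0.060686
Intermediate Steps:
x = -11499 (x = 9941 - 21440 = -11499)
(-7*f(47, -44))/x + V(-188, 77)/(-14659) = -7*47/(-11499) + (-7 - 7*(-188))/(-14659) = -329*(-1/11499) + (-7 + 1316)*(-1/14659) = 329/11499 + 1309*(-1/14659) = 329/11499 - 1309/14659 = -10229380/168563841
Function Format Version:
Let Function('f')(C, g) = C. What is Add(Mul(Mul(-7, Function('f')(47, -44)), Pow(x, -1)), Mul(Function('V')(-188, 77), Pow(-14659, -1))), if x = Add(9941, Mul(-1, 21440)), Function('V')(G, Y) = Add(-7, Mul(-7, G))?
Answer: Rational(-10229380, 168563841) ≈ -0.060686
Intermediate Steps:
x = -11499 (x = Add(9941, -21440) = -11499)
Add(Mul(Mul(-7, Function('f')(47, -44)), Pow(x, -1)), Mul(Function('V')(-188, 77), Pow(-14659, -1))) = Add(Mul(Mul(-7, 47), Pow(-11499, -1)), Mul(Add(-7, Mul(-7, -188)), Pow(-14659, -1))) = Add(Mul(-329, Rational(-1, 11499)), Mul(Add(-7, 1316), Rational(-1, 14659))) = Add(Rational(329, 11499), Mul(1309, Rational(-1, 14659))) = Add(Rational(329, 11499), Rational(-1309, 14659)) = Rational(-10229380, 168563841)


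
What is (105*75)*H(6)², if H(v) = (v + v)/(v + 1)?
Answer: 162000/7 ≈ 23143.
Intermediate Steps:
H(v) = 2*v/(1 + v) (H(v) = (2*v)/(1 + v) = 2*v/(1 + v))
(105*75)*H(6)² = (105*75)*(2*6/(1 + 6))² = 7875*(2*6/7)² = 7875*(2*6*(⅐))² = 7875*(12/7)² = 7875*(144/49) = 162000/7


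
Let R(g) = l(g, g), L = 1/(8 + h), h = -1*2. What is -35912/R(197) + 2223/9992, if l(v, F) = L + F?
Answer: -2150366415/11820536 ≈ -181.92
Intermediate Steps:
h = -2
L = 1/6 (L = 1/(8 - 2) = 1/6 ≈ 0.16667)
l(v, F) = 1/6 + F
R(g) = 1/6 + g
-35912/R(197) + 2223/9992 = -35912/(1/6 + 197) + 2223/9992 = -35912/1183/6 + 2223*(1/9992) = -35912*6/1183 + 2223/9992 = -215472/1183 + 2223/9992 = -2150366415/11820536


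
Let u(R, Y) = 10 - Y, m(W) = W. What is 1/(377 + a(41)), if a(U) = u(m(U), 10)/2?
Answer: 1/377 ≈ 0.0026525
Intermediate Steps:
a(U) = 0 (a(U) = (10 - 1*10)/2 = (10 - 10)*(1/2) = 0*(1/2) = 0)
1/(377 + a(41)) = 1/(377 + 0) = 1/377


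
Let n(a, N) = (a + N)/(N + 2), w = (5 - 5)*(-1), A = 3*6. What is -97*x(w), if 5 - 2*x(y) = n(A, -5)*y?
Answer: -485/2 ≈ -242.50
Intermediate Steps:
A = 18
w = 0 (w = 0*(-1) = 0)
n(a, N) = (N + a)/(2 + N)
x(y) = 5/2 + 13*y/6 (x(y) = 5/2 - (-5 + 18)/(2 - 5)*y/2 = 5/2 - 13/(-3)*y/2 = 5/2 - (-⅓*13)*y/2 = 5/2 - (-13)*y/6 = 5/2 + 13*y/6)
-97*x(w) = -97*(5/2 + (13/6)*0) = -97*(5/2 + 0) = -97*5/2 = -485/2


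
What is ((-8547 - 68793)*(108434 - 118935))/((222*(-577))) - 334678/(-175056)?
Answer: -11844032875609/1868635272 ≈ -6338.3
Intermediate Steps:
((-8547 - 68793)*(108434 - 118935))/((222*(-577))) - 334678/(-175056) = -77340*(-10501)/(-128094) - 334678*(-1/175056) = 812147340*(-1/128094) + 167339/87528 = -135357890/21349 + 167339/87528 = -11844032875609/1868635272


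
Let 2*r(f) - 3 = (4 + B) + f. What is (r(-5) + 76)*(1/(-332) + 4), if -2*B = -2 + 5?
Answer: 404735/1328 ≈ 304.77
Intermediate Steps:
B = -3/2 (B = -(-2 + 5)/2 = -½*3 = -3/2 ≈ -1.5000)
r(f) = 11/4 + f/2 (r(f) = 3/2 + ((4 - 3/2) + f)/2 = 3/2 + (5/2 + f)/2 = 3/2 + (5/4 + f/2) = 11/4 + f/2)
(r(-5) + 76)*(1/(-332) + 4) = ((11/4 + (½)*(-5)) + 76)*(1/(-332) + 4) = ((11/4 - 5/2) + 76)*(-1/332 + 4) = (¼ + 76)*(1327/332) = (305/4)*(1327/332) = 404735/1328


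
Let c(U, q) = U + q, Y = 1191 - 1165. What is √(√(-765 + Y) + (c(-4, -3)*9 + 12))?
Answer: √(-51 + I*√739) ≈ 1.8429 + 7.3754*I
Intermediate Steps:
Y = 26
√(√(-765 + Y) + (c(-4, -3)*9 + 12)) = √(√(-765 + 26) + ((-4 - 3)*9 + 12)) = √(√(-739) + (-7*9 + 12)) = √(I*√739 + (-63 + 12)) = √(I*√739 - 51) = √(-51 + I*√739)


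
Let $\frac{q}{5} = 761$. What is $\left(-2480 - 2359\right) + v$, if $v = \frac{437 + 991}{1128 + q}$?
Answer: $- \frac{23869359}{4933} \approx -4838.7$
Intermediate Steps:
$q = 3805$ ($q = 5 \cdot 761 = 3805$)
$v = \frac{1428}{4933}$ ($v = \frac{437 + 991}{1128 + 3805} = \frac{1428}{4933} \approx 0.28948$)
$\left(-2480 - 2359\right) + v = \left(-2480 - 2359\right) + \frac{1428}{4933} = -4839 + \frac{1428}{4933} = - \frac{23869359}{4933}$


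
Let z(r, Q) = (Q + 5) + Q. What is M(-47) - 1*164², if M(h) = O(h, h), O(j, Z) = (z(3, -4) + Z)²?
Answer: -24396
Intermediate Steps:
z(r, Q) = 5 + 2*Q (z(r, Q) = (5 + Q) + Q = 5 + 2*Q)
O(j, Z) = (-3 + Z)² (O(j, Z) = ((5 + 2*(-4)) + Z)² = ((5 - 8) + Z)² = (-3 + Z)²)
M(h) = (-3 + h)²
M(-47) - 1*164² = (-3 - 47)² - 1*164² = (-50)² - 1*26896 = 2500 - 26896 = -24396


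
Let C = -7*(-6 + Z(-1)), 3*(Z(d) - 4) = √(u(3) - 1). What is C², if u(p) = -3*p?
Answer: 1274/9 - 196*I*√10/3 ≈ 141.56 - 206.6*I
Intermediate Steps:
Z(d) = 4 + I*√10/3 (Z(d) = 4 + √(-3*3 - 1)/3 = 4 + √(-9 - 1)/3 = 4 + √(-10)/3 = 4 + (I*√10)/3 = 4 + I*√10/3)
C = 14 - 7*I*√10/3 (C = -7*(-6 + (4 + I*√10/3)) = -7*(-2 + I*√10/3) = 14 - 7*I*√10/3 ≈ 14.0 - 7.3786*I)
C² = (14 - 7*I*√10/3)²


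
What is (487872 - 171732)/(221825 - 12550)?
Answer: 5748/3805 ≈ 1.5106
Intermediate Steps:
(487872 - 171732)/(221825 - 12550) = 316140/209275 = 316140*(1/209275) = 5748/3805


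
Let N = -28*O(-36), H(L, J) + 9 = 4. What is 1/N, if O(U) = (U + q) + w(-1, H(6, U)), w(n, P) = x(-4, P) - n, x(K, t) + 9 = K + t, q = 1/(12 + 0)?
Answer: 3/4445 ≈ 0.00067492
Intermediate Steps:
q = 1/12 ≈ 0.083333
H(L, J) = -5 (H(L, J) = -9 + 4 = -5)
x(K, t) = -9 + K + t (x(K, t) = -9 + (K + t) = -9 + K + t)
w(n, P) = -13 + P - n (w(n, P) = (-9 - 4 + P) - n = (-13 + P) - n = -13 + P - n)
O(U) = -203/12 + U (O(U) = (U + 1/12) + (-13 - 5 - 1*(-1)) = (1/12 + U) + (-13 - 5 + 1) = (1/12 + U) - 17 = -203/12 + U)
N = 4445/3 (N = -28*(-203/12 - 36) = -28*(-635/12) = 4445/3 ≈ 1481.7)
1/N = 1/(4445/3) = 3/4445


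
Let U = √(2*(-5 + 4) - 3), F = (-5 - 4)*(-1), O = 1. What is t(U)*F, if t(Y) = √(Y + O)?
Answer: 9*√(1 + I*√5) ≈ 11.82 + 7.6619*I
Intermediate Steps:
F = 9 (F = -9*(-1) = 9)
U = I*√5 (U = √(2*(-1) - 3) = √(-2 - 3) = √(-5) = I*√5 ≈ 2.2361*I)
t(Y) = √(1 + Y) (t(Y) = √(Y + 1) = √(1 + Y))
t(U)*F = √(1 + I*√5)*9 = 9*√(1 + I*√5)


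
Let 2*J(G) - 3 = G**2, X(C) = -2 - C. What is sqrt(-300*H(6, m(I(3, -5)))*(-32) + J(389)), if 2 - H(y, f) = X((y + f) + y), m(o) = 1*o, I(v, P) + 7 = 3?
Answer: sqrt(190862) ≈ 436.88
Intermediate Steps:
I(v, P) = -4 (I(v, P) = -7 + 3 = -4)
m(o) = o
H(y, f) = 4 + f + 2*y (H(y, f) = 2 - (-2 - ((y + f) + y)) = 2 - (-2 - ((f + y) + y)) = 2 - (-2 - (f + 2*y)) = 2 - (-2 + (-f - 2*y)) = 2 - (-2 - f - 2*y) = 2 + (2 + f + 2*y) = 4 + f + 2*y)
J(G) = 3/2 + G**2/2
sqrt(-300*H(6, m(I(3, -5)))*(-32) + J(389)) = sqrt(-300*(4 - 4 + 2*6)*(-32) + (3/2 + (1/2)*389**2)) = sqrt(-300*(4 - 4 + 12)*(-32) + (3/2 + (1/2)*151321)) = sqrt(-300*12*(-32) + (3/2 + 151321/2)) = sqrt(-3600*(-32) + 75662) = sqrt(115200 + 75662) = sqrt(190862)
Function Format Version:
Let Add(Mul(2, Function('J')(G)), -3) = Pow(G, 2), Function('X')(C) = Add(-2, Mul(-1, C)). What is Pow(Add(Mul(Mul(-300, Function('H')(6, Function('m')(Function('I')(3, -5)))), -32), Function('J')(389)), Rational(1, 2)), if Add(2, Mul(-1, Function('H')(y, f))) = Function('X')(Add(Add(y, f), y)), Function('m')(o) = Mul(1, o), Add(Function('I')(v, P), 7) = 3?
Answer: Pow(190862, Rational(1, 2)) ≈ 436.88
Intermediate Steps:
Function('I')(v, P) = -4 (Function('I')(v, P) = Add(-7, 3) = -4)
Function('m')(o) = o
Function('H')(y, f) = Add(4, f, Mul(2, y)) (Function('H')(y, f) = Add(2, Mul(-1, Add(-2, Mul(-1, Add(Add(y, f), y))))) = Add(2, Mul(-1, Add(-2, Mul(-1, Add(Add(f, y), y))))) = Add(2, Mul(-1, Add(-2, Mul(-1, Add(f, Mul(2, y)))))) = Add(2, Mul(-1, Add(-2, Add(Mul(-1, f), Mul(-2, y))))) = Add(2, Mul(-1, Add(-2, Mul(-1, f), Mul(-2, y)))) = Add(2, Add(2, f, Mul(2, y))) = Add(4, f, Mul(2, y)))
Function('J')(G) = Add(Rational(3, 2), Mul(Rational(1, 2), Pow(G, 2)))
Pow(Add(Mul(Mul(-300, Function('H')(6, Function('m')(Function('I')(3, -5)))), -32), Function('J')(389)), Rational(1, 2)) = Pow(Add(Mul(Mul(-300, Add(4, -4, Mul(2, 6))), -32), Add(Rational(3, 2), Mul(Rational(1, 2), Pow(389, 2)))), Rational(1, 2)) = Pow(Add(Mul(Mul(-300, Add(4, -4, 12)), -32), Add(Rational(3, 2), Mul(Rational(1, 2), 151321))), Rational(1, 2)) = Pow(Add(Mul(Mul(-300, 12), -32), Add(Rational(3, 2), Rational(151321, 2))), Rational(1, 2)) = Pow(Add(Mul(-3600, -32), 75662), Rational(1, 2)) = Pow(Add(115200, 75662), Rational(1, 2)) = Pow(190862, Rational(1, 2))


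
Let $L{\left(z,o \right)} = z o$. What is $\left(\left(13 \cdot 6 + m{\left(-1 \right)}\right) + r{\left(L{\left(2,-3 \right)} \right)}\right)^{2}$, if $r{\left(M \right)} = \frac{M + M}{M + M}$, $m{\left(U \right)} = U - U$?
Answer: $6241$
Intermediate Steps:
$m{\left(U \right)} = 0$
$L{\left(z,o \right)} = o z$
$r{\left(M \right)} = 1$ ($r{\left(M \right)} = \frac{2 M}{2 M} = 2 M \frac{1}{2 M} = 1$)
$\left(\left(13 \cdot 6 + m{\left(-1 \right)}\right) + r{\left(L{\left(2,-3 \right)} \right)}\right)^{2} = \left(\left(13 \cdot 6 + 0\right) + 1\right)^{2} = \left(\left(78 + 0\right) + 1\right)^{2} = \left(78 + 1\right)^{2} = 79^{2} = 6241$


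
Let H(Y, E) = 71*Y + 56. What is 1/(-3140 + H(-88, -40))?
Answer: -1/9332 ≈ -0.00010716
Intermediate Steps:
H(Y, E) = 56 + 71*Y
1/(-3140 + H(-88, -40)) = 1/(-3140 + (56 + 71*(-88))) = 1/(-3140 + (56 - 6248)) = 1/(-3140 - 6192) = 1/(-9332) = -1/9332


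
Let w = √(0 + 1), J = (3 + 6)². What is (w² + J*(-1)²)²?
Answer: 6724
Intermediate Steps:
J = 81 (J = 9² = 81)
w = 1 (w = √1 = 1)
(w² + J*(-1)²)² = (1² + 81*(-1)²)² = (1 + 81*1)² = (1 + 81)² = 82² = 6724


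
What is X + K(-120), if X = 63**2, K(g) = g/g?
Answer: 3970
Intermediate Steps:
K(g) = 1
X = 3969
X + K(-120) = 3969 + 1 = 3970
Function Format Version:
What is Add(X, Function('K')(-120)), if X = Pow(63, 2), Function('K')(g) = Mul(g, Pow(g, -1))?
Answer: 3970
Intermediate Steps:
Function('K')(g) = 1
X = 3969
Add(X, Function('K')(-120)) = Add(3969, 1) = 3970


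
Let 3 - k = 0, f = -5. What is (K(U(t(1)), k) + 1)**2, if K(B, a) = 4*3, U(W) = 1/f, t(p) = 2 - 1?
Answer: 169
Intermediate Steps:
t(p) = 1
U(W) = -1/5 (U(W) = 1/(-5) = -1/5)
k = 3 (k = 3 - 1*0 = 3 + 0 = 3)
K(B, a) = 12
(K(U(t(1)), k) + 1)**2 = (12 + 1)**2 = 13**2 = 169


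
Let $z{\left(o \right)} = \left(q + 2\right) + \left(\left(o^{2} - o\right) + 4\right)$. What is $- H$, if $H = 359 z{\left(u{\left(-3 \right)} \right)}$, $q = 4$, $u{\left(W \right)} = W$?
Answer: $-7898$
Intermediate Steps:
$z{\left(o \right)} = 10 + o^{2} - o$ ($z{\left(o \right)} = \left(4 + 2\right) + \left(\left(o^{2} - o\right) + 4\right) = 6 + \left(4 + o^{2} - o\right) = 10 + o^{2} - o$)
$H = 7898$ ($H = 359 \left(10 + \left(-3\right)^{2} - -3\right) = 359 \left(10 + 9 + 3\right) = 359 \cdot 22 = 7898$)
$- H = \left(-1\right) 7898 = -7898$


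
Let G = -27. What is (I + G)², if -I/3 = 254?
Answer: 622521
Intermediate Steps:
I = -762 (I = -3*254 = -762)
(I + G)² = (-762 - 27)² = (-789)² = 622521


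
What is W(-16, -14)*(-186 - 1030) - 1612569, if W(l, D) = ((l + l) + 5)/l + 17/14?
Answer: -11312683/7 ≈ -1.6161e+6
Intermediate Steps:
W(l, D) = 17/14 + (5 + 2*l)/l (W(l, D) = (2*l + 5)/l + 17*(1/14) = (5 + 2*l)/l + 17/14 = 17/14 + (5 + 2*l)/l)
W(-16, -14)*(-186 - 1030) - 1612569 = (45/14 + 5/(-16))*(-186 - 1030) - 1612569 = (45/14 + 5*(-1/16))*(-1216) - 1612569 = (45/14 - 5/16)*(-1216) - 1612569 = (325/112)*(-1216) - 1612569 = -24700/7 - 1612569 = -11312683/7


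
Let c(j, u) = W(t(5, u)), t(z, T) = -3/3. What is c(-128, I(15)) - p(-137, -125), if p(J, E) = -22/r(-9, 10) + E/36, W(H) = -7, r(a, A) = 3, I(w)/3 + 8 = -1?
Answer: 137/36 ≈ 3.8056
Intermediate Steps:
I(w) = -27 (I(w) = -24 + 3*(-1) = -24 - 3 = -27)
t(z, T) = -1 (t(z, T) = -3*⅓ = -1)
c(j, u) = -7
p(J, E) = -22/3 + E/36
c(-128, I(15)) - p(-137, -125) = -7 - (-22/3 + (1/36)*(-125)) = -7 - (-22/3 - 125/36) = -7 - 1*(-389/36) = -7 + 389/36 = 137/36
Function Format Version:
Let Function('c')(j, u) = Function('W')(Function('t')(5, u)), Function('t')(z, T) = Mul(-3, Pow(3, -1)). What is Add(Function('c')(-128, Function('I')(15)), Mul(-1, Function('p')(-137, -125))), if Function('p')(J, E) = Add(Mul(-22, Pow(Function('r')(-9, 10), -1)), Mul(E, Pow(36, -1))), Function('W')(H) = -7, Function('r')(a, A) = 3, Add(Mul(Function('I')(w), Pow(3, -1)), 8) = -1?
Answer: Rational(137, 36) ≈ 3.8056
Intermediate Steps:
Function('I')(w) = -27 (Function('I')(w) = Add(-24, Mul(3, -1)) = Add(-24, -3) = -27)
Function('t')(z, T) = -1 (Function('t')(z, T) = Mul(-3, Rational(1, 3)) = -1)
Function('c')(j, u) = -7
Function('p')(J, E) = Add(Rational(-22, 3), Mul(Rational(1, 36), E)) (Function('p')(J, E) = Add(Mul(-22, Pow(3, -1)), Mul(E, Pow(36, -1))) = Add(Mul(-22, Rational(1, 3)), Mul(E, Rational(1, 36))) = Add(Rational(-22, 3), Mul(Rational(1, 36), E)))
Add(Function('c')(-128, Function('I')(15)), Mul(-1, Function('p')(-137, -125))) = Add(-7, Mul(-1, Add(Rational(-22, 3), Mul(Rational(1, 36), -125)))) = Add(-7, Mul(-1, Add(Rational(-22, 3), Rational(-125, 36)))) = Add(-7, Mul(-1, Rational(-389, 36))) = Add(-7, Rational(389, 36)) = Rational(137, 36)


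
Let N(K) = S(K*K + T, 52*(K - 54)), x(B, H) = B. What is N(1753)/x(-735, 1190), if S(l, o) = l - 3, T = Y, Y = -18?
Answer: -3072988/735 ≈ -4180.9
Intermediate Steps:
T = -18
S(l, o) = -3 + l
N(K) = -21 + K² (N(K) = -3 + (K*K - 18) = -3 + (K² - 18) = -3 + (-18 + K²) = -21 + K²)
N(1753)/x(-735, 1190) = (-21 + 1753²)/(-735) = (-21 + 3073009)*(-1/735) = 3072988*(-1/735) = -3072988/735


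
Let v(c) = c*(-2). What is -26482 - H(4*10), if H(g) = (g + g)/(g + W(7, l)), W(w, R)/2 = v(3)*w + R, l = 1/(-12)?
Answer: -1403450/53 ≈ -26480.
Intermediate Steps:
v(c) = -2*c
l = -1/12 ≈ -0.083333
W(w, R) = -12*w + 2*R (W(w, R) = 2*((-2*3)*w + R) = 2*(-6*w + R) = 2*(R - 6*w) = -12*w + 2*R)
H(g) = 2*g/(-505/6 + g) (H(g) = (g + g)/(g + (-12*7 + 2*(-1/12))) = (2*g)/(g + (-84 - 1/6)) = (2*g)/(g - 505/6) = (2*g)/(-505/6 + g) = 2*g/(-505/6 + g))
-26482 - H(4*10) = -26482 - 12*4*10/(-505 + 6*(4*10)) = -26482 - 12*40/(-505 + 6*40) = -26482 - 12*40/(-505 + 240) = -26482 - 12*40/(-265) = -26482 - 12*40*(-1)/265 = -26482 - 1*(-96/53) = -26482 + 96/53 = -1403450/53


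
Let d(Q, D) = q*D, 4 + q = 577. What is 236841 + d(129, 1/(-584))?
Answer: 138314571/584 ≈ 2.3684e+5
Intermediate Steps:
q = 573 (q = -4 + 577 = 573)
d(Q, D) = 573*D
236841 + d(129, 1/(-584)) = 236841 + 573/(-584) = 236841 + 573*(-1/584) = 236841 - 573/584 = 138314571/584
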